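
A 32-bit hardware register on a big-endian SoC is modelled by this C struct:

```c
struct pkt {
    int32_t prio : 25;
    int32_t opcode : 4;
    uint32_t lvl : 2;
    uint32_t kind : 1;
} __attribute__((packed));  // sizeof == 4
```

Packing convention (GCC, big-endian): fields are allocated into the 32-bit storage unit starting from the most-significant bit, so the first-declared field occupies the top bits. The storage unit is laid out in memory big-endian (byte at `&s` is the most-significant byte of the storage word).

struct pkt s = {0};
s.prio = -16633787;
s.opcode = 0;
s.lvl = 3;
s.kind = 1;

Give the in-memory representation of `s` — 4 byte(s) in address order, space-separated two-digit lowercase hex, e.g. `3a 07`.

prio (25b) val=-16633787 bits=0x1023045 at bit 7: 0x81182280
opcode (4b) val=0 bits=0x0 at bit 3: 0x81182280
lvl (2b) val=3 bits=0x3 at bit 1: 0x81182286
kind (1b) val=1 bits=0x1 at bit 0: 0x81182287
word = 0x81182287 → big-endian bytes:
  [0]=0x81  [1]=0x18  [2]=0x22  [3]=0x87

81 18 22 87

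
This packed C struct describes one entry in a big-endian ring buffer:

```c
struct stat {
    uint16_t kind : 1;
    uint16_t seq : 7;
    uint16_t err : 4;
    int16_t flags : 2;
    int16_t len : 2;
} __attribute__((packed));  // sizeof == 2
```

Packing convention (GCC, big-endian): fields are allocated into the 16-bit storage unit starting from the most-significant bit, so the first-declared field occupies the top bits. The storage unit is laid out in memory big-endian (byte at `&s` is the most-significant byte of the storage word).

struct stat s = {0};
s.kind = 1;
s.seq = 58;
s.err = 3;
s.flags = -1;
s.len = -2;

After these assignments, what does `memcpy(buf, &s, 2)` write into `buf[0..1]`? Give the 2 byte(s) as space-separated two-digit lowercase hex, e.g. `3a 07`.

kind:1 = 1 → 0x1 << 15 → word 0x8000
seq:7 = 58 → 0x3a << 8 → word 0xba00
err:4 = 3 → 0x3 << 4 → word 0xba30
flags:2 = -1 → 0x3 << 2 → word 0xba3c
len:2 = -2 → 0x2 << 0 → word 0xba3e
word = 0xba3e → big-endian bytes:
  [0]=0xba  [1]=0x3e

ba 3e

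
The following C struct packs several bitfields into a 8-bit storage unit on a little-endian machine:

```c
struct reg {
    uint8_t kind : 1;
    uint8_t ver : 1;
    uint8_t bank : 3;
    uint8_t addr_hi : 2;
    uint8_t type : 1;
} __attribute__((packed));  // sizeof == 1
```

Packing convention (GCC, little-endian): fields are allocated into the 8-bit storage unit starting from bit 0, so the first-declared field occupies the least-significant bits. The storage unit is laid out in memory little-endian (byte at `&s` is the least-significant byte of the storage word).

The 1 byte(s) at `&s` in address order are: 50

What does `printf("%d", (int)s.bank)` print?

[0]=0x50 (little-endian) → word 0x50
kind:1 @ bit 0 → (0x50>>0)&0x1 = 0x0
ver:1 @ bit 1 → (0x50>>1)&0x1 = 0x0
bank:3 @ bit 2 → (0x50>>2)&0x7 = 0x4  ←
addr_hi:2 @ bit 5 → (0x50>>5)&0x3 = 0x2
type:1 @ bit 7 → (0x50>>7)&0x1 = 0x0

4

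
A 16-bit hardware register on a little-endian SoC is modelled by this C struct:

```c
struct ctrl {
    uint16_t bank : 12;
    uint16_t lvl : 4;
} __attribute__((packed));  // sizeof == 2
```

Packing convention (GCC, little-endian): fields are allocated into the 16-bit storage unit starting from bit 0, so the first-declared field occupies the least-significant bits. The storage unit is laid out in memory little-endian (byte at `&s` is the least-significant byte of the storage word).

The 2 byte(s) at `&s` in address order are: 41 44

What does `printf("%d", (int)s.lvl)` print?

4

[0]=0x41 [1]=0x44 (little-endian) → word 0x4441
bank [0+:12] = (word>>0) & 0xfff = 1089
lvl [12+:4] = (word>>12) & 0xf = 4  ←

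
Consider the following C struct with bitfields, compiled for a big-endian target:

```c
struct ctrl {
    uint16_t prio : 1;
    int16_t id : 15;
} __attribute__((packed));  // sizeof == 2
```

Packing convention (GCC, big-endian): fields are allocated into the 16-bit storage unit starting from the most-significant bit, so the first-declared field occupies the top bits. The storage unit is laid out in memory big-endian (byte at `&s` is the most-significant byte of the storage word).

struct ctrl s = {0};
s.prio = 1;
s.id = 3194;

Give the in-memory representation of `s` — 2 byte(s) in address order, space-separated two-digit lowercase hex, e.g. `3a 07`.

8c 7a

prio (1b) val=1 bits=0x1 at bit 15: 0x8000
id (15b) val=3194 bits=0xc7a at bit 0: 0x8c7a
word = 0x8c7a → big-endian bytes:
  [0]=0x8c  [1]=0x7a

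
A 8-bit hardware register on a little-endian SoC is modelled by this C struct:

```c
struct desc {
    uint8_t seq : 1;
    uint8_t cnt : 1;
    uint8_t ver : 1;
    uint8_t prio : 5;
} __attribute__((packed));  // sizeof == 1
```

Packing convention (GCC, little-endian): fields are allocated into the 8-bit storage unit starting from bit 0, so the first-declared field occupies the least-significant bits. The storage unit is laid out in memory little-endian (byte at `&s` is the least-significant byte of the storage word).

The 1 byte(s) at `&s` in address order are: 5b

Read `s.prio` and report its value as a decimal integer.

[0]=0x5b (little-endian) → word 0x5b
seq [0+:1] = (word>>0) & 0x1 = 1
cnt [1+:1] = (word>>1) & 0x1 = 1
ver [2+:1] = (word>>2) & 0x1 = 0
prio [3+:5] = (word>>3) & 0x1f = 11  ←

11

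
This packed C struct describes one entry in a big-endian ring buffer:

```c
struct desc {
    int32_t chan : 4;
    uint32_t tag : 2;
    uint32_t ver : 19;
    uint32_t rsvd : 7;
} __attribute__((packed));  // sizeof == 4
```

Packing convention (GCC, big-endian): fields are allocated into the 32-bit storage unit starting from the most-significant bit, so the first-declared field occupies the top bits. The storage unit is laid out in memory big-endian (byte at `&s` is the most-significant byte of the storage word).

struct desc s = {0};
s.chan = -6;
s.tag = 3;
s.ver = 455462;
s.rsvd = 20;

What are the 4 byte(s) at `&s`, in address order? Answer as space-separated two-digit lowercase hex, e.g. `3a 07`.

chan (4b) val=-6 bits=0xa at bit 28: 0xa0000000
tag (2b) val=3 bits=0x3 at bit 26: 0xac000000
ver (19b) val=455462 bits=0x6f326 at bit 7: 0xaf799300
rsvd (7b) val=20 bits=0x14 at bit 0: 0xaf799314
word = 0xaf799314 → big-endian bytes:
  [0]=0xaf  [1]=0x79  [2]=0x93  [3]=0x14

af 79 93 14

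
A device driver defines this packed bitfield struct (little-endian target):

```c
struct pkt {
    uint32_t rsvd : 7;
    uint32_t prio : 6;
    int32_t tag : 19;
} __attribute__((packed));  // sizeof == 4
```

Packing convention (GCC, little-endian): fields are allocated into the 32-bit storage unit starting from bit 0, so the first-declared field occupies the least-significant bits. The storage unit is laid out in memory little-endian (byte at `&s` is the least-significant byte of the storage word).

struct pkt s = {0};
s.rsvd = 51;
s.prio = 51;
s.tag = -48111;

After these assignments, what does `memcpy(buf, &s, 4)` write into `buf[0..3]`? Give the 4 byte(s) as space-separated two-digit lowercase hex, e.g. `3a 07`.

b3 39 82 e8

[0+:7] rsvd=51 & 0x7f = 0x33; word=0x00000033
[7+:6] prio=51 & 0x3f = 0x33; word=0x000019b3
[13+:19] tag=-48111 & 0x7ffff = 0x74411; word=0xe88239b3
word = 0xe88239b3 → little-endian bytes:
  [0]=0xb3  [1]=0x39  [2]=0x82  [3]=0xe8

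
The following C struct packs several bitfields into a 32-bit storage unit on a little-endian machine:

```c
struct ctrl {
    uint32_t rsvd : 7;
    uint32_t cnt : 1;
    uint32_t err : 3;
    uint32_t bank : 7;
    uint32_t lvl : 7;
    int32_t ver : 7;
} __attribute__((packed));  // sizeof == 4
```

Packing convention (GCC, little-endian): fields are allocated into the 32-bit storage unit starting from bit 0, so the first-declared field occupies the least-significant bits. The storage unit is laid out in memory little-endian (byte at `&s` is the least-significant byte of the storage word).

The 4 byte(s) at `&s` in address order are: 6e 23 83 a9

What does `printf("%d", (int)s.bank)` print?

[0]=0x6e [1]=0x23 [2]=0x83 [3]=0xa9 (little-endian) → word 0xa983236e
rsvd:7 @ bit 0 → (0xa983236e>>0)&0x7f = 0x6e
cnt:1 @ bit 7 → (0xa983236e>>7)&0x1 = 0x0
err:3 @ bit 8 → (0xa983236e>>8)&0x7 = 0x3
bank:7 @ bit 11 → (0xa983236e>>11)&0x7f = 0x64  ←
lvl:7 @ bit 18 → (0xa983236e>>18)&0x7f = 0x60
ver:7 @ bit 25 → (0xa983236e>>25)&0x7f = 0x54

100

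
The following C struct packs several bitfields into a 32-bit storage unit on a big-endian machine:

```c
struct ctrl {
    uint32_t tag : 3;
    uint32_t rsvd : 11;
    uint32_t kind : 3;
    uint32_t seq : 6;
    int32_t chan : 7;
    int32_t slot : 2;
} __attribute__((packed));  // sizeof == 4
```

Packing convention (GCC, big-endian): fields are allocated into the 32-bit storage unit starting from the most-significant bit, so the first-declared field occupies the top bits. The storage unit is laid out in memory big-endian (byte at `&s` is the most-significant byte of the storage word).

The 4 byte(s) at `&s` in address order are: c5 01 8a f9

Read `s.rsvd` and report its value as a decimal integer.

[0]=0xc5 [1]=0x01 [2]=0x8a [3]=0xf9 (big-endian) → word 0xc5018af9
tag [29+:3] = (word>>29) & 0x7 = 6
rsvd [18+:11] = (word>>18) & 0x7ff = 320  ←
kind [15+:3] = (word>>15) & 0x7 = 3
seq [9+:6] = (word>>9) & 0x3f = 5
chan [2+:7] = (word>>2) & 0x7f = 62
slot [0+:2] = (word>>0) & 0x3 = 1

320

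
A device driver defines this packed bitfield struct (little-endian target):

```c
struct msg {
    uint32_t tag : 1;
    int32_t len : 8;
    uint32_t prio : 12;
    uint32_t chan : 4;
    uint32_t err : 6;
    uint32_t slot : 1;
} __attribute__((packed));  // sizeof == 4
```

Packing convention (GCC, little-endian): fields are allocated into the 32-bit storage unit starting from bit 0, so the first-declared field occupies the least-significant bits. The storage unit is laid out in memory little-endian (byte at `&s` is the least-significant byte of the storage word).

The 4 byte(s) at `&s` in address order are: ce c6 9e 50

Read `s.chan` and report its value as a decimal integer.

[0]=0xce [1]=0xc6 [2]=0x9e [3]=0x50 (little-endian) → word 0x509ec6ce
tag:1 @ bit 0 → (0x509ec6ce>>0)&0x1 = 0x0
len:8 @ bit 1 → (0x509ec6ce>>1)&0xff = 0x67
prio:12 @ bit 9 → (0x509ec6ce>>9)&0xfff = 0xf63
chan:4 @ bit 21 → (0x509ec6ce>>21)&0xf = 0x4  ←
err:6 @ bit 25 → (0x509ec6ce>>25)&0x3f = 0x28
slot:1 @ bit 31 → (0x509ec6ce>>31)&0x1 = 0x0

4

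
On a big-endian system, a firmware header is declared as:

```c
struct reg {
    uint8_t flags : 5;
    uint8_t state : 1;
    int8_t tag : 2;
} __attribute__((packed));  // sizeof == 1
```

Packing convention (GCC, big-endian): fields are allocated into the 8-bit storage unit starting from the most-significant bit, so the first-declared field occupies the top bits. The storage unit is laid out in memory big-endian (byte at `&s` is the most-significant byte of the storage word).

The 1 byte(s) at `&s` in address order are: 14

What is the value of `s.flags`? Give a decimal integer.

[0]=0x14 (big-endian) → word 0x14
flags [3+:5] = (word>>3) & 0x1f = 2  ←
state [2+:1] = (word>>2) & 0x1 = 1
tag [0+:2] = (word>>0) & 0x3 = 0

2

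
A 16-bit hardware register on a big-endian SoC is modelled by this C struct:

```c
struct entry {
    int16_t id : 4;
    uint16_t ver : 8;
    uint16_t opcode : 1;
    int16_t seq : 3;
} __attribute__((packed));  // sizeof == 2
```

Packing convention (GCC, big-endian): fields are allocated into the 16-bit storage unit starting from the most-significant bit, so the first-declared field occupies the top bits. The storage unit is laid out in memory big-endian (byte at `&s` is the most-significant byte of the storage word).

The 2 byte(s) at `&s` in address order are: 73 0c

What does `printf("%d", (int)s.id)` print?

[0]=0x73 [1]=0x0c (big-endian) → word 0x730c
id [12+:4] = (word>>12) & 0xf = 7  ←
ver [4+:8] = (word>>4) & 0xff = 48
opcode [3+:1] = (word>>3) & 0x1 = 1
seq [0+:3] = (word>>0) & 0x7 = 4
id signed 4b, MSB=0: value = 7

7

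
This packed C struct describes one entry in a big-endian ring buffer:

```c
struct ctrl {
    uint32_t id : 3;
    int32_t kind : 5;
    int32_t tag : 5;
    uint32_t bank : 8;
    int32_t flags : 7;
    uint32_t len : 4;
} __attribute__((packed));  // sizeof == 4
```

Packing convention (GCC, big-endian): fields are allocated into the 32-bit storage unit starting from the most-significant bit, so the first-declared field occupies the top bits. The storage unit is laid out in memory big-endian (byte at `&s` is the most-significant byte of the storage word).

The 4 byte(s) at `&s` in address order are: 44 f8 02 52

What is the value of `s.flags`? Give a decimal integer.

[0]=0x44 [1]=0xf8 [2]=0x02 [3]=0x52 (big-endian) → word 0x44f80252
id:3 @ bit 29 → (0x44f80252>>29)&0x7 = 0x2
kind:5 @ bit 24 → (0x44f80252>>24)&0x1f = 0x4
tag:5 @ bit 19 → (0x44f80252>>19)&0x1f = 0x1f
bank:8 @ bit 11 → (0x44f80252>>11)&0xff = 0x0
flags:7 @ bit 4 → (0x44f80252>>4)&0x7f = 0x25  ←
len:4 @ bit 0 → (0x44f80252>>0)&0xf = 0x2
flags signed 7b, MSB=0: value = 37

37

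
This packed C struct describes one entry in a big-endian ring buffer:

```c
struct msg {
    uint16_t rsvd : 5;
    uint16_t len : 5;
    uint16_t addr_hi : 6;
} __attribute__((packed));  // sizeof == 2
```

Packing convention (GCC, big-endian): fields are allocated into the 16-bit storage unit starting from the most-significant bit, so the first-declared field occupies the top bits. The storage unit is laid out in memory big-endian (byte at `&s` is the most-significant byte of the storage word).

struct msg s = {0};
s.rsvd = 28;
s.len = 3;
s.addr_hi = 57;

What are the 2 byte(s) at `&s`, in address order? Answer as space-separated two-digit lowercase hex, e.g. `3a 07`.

rsvd (5b) val=28 bits=0x1c at bit 11: 0xe000
len (5b) val=3 bits=0x3 at bit 6: 0xe0c0
addr_hi (6b) val=57 bits=0x39 at bit 0: 0xe0f9
word = 0xe0f9 → big-endian bytes:
  [0]=0xe0  [1]=0xf9

e0 f9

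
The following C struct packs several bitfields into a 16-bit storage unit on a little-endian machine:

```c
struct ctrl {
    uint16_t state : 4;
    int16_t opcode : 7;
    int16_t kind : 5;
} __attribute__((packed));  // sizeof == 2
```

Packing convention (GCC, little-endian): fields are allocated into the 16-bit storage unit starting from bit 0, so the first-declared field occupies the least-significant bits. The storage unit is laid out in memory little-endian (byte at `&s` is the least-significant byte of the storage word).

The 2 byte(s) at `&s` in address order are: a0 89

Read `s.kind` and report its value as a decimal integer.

[0]=0xa0 [1]=0x89 (little-endian) → word 0x89a0
state:4 @ bit 0 → (0x89a0>>0)&0xf = 0x0
opcode:7 @ bit 4 → (0x89a0>>4)&0x7f = 0x1a
kind:5 @ bit 11 → (0x89a0>>11)&0x1f = 0x11  ←
kind signed 5b, MSB=1: 17 - 32 = -15

-15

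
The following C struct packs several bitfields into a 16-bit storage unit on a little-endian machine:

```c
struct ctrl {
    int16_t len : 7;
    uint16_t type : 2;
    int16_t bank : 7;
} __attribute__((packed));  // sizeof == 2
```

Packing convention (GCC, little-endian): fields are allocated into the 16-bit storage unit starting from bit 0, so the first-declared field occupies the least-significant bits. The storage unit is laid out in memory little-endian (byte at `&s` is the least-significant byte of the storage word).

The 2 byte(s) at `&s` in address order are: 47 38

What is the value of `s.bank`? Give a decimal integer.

28

[0]=0x47 [1]=0x38 (little-endian) → word 0x3847
len [0+:7] = (word>>0) & 0x7f = 71
type [7+:2] = (word>>7) & 0x3 = 0
bank [9+:7] = (word>>9) & 0x7f = 28  ←
bank signed 7b, MSB=0: value = 28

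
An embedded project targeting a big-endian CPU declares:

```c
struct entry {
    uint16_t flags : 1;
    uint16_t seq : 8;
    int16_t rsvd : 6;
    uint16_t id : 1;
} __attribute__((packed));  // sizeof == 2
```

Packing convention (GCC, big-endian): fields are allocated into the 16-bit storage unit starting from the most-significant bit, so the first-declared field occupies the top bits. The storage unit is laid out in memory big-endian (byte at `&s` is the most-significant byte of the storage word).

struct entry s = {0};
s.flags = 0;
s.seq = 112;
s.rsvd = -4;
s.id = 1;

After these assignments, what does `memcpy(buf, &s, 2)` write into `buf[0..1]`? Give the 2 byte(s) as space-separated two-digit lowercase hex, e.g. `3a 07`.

[15+:1] flags=0 & 0x1 = 0x0; word=0x0000
[7+:8] seq=112 & 0xff = 0x70; word=0x3800
[1+:6] rsvd=-4 & 0x3f = 0x3c; word=0x3878
[0+:1] id=1 & 0x1 = 0x1; word=0x3879
word = 0x3879 → big-endian bytes:
  [0]=0x38  [1]=0x79

38 79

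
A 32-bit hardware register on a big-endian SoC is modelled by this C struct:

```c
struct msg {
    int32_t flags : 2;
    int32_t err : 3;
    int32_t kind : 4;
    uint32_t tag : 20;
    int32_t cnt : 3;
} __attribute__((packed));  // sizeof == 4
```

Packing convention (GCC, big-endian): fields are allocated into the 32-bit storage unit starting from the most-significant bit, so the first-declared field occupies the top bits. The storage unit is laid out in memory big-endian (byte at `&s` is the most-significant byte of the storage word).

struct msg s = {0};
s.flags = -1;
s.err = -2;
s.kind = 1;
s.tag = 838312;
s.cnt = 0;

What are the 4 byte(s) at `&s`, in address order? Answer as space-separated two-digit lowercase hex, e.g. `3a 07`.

f0 e6 55 40

flags:2 = -1 → 0x3 << 30 → word 0xc0000000
err:3 = -2 → 0x6 << 27 → word 0xf0000000
kind:4 = 1 → 0x1 << 23 → word 0xf0800000
tag:20 = 838312 → 0xccaa8 << 3 → word 0xf0e65540
cnt:3 = 0 → 0x0 << 0 → word 0xf0e65540
word = 0xf0e65540 → big-endian bytes:
  [0]=0xf0  [1]=0xe6  [2]=0x55  [3]=0x40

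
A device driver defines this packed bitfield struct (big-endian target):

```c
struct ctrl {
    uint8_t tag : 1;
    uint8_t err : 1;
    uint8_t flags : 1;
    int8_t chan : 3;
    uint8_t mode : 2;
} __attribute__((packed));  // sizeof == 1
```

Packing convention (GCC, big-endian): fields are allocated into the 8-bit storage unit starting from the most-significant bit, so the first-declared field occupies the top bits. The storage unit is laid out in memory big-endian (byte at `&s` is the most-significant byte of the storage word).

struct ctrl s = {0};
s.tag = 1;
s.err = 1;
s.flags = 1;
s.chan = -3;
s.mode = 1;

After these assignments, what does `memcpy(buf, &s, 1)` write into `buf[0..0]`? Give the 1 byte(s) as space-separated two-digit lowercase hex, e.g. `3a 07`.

tag (1b) val=1 bits=0x1 at bit 7: 0x80
err (1b) val=1 bits=0x1 at bit 6: 0xc0
flags (1b) val=1 bits=0x1 at bit 5: 0xe0
chan (3b) val=-3 bits=0x5 at bit 2: 0xf4
mode (2b) val=1 bits=0x1 at bit 0: 0xf5
word = 0xf5 → big-endian bytes:
  [0]=0xf5

f5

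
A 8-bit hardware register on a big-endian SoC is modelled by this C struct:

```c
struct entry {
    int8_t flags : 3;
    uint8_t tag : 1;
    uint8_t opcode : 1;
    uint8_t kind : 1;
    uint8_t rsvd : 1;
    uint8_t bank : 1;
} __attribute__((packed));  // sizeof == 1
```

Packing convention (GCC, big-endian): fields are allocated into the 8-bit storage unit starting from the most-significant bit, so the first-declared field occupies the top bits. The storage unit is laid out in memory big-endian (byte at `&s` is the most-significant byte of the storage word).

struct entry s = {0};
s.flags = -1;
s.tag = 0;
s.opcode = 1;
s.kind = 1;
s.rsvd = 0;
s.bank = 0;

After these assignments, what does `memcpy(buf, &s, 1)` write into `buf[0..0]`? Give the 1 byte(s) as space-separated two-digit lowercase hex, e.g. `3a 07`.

ec

flags:3 = -1 → 0x7 << 5 → word 0xe0
tag:1 = 0 → 0x0 << 4 → word 0xe0
opcode:1 = 1 → 0x1 << 3 → word 0xe8
kind:1 = 1 → 0x1 << 2 → word 0xec
rsvd:1 = 0 → 0x0 << 1 → word 0xec
bank:1 = 0 → 0x0 << 0 → word 0xec
word = 0xec → big-endian bytes:
  [0]=0xec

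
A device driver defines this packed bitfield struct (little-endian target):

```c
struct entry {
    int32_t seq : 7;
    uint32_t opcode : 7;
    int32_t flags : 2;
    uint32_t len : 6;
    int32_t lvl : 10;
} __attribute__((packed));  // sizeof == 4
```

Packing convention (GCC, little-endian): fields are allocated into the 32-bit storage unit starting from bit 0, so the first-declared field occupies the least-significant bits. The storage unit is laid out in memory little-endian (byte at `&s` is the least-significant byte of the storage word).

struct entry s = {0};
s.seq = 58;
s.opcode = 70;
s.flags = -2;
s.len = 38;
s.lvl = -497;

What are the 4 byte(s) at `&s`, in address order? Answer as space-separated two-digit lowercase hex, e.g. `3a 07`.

3a a3 e6 83

[0+:7] seq=58 & 0x7f = 0x3a; word=0x0000003a
[7+:7] opcode=70 & 0x7f = 0x46; word=0x0000233a
[14+:2] flags=-2 & 0x3 = 0x2; word=0x0000a33a
[16+:6] len=38 & 0x3f = 0x26; word=0x0026a33a
[22+:10] lvl=-497 & 0x3ff = 0x20f; word=0x83e6a33a
word = 0x83e6a33a → little-endian bytes:
  [0]=0x3a  [1]=0xa3  [2]=0xe6  [3]=0x83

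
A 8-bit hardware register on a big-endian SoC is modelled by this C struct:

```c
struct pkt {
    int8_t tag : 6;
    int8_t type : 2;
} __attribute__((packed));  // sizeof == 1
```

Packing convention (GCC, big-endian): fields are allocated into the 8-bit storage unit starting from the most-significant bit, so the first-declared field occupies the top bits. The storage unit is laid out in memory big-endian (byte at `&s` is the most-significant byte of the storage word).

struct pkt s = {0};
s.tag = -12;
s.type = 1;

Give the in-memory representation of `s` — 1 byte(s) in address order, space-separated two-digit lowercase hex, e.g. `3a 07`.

tag:6 = -12 → 0x34 << 2 → word 0xd0
type:2 = 1 → 0x1 << 0 → word 0xd1
word = 0xd1 → big-endian bytes:
  [0]=0xd1

d1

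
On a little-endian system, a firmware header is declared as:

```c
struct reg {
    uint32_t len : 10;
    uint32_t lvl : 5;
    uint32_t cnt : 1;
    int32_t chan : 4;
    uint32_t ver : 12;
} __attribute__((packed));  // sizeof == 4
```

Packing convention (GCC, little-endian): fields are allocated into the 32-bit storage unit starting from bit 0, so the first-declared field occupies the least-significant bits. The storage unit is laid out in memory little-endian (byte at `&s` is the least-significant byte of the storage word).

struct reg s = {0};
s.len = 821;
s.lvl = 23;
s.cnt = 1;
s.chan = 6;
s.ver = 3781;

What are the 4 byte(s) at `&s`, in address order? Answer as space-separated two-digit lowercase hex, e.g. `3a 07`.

len:10 = 821 → 0x335 << 0 → word 0x00000335
lvl:5 = 23 → 0x17 << 10 → word 0x00005f35
cnt:1 = 1 → 0x1 << 15 → word 0x0000df35
chan:4 = 6 → 0x6 << 16 → word 0x0006df35
ver:12 = 3781 → 0xec5 << 20 → word 0xec56df35
word = 0xec56df35 → little-endian bytes:
  [0]=0x35  [1]=0xdf  [2]=0x56  [3]=0xec

35 df 56 ec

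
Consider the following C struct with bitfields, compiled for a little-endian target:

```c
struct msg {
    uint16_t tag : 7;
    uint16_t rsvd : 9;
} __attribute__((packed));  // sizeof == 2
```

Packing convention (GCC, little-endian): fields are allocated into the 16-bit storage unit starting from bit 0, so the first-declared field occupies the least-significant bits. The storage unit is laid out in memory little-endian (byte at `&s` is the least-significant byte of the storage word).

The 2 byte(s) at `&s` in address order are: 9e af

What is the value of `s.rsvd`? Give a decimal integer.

[0]=0x9e [1]=0xaf (little-endian) → word 0xaf9e
tag [0+:7] = (word>>0) & 0x7f = 30
rsvd [7+:9] = (word>>7) & 0x1ff = 351  ←

351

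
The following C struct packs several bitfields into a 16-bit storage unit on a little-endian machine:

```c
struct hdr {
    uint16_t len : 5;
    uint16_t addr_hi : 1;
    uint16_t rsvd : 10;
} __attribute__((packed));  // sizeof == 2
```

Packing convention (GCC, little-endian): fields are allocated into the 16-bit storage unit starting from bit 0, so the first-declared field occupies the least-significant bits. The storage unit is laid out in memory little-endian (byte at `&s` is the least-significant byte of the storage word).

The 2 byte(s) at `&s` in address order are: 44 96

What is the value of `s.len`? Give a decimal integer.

4

[0]=0x44 [1]=0x96 (little-endian) → word 0x9644
len [0+:5] = (word>>0) & 0x1f = 4  ←
addr_hi [5+:1] = (word>>5) & 0x1 = 0
rsvd [6+:10] = (word>>6) & 0x3ff = 601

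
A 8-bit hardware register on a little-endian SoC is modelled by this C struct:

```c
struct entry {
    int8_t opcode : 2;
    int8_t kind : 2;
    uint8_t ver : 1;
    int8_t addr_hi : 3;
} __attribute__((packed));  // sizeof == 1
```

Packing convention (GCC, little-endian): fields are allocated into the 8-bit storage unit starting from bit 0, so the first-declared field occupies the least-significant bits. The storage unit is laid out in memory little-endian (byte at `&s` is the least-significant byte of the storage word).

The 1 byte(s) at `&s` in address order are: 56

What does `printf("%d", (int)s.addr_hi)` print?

[0]=0x56 (little-endian) → word 0x56
opcode:2 @ bit 0 → (0x56>>0)&0x3 = 0x2
kind:2 @ bit 2 → (0x56>>2)&0x3 = 0x1
ver:1 @ bit 4 → (0x56>>4)&0x1 = 0x1
addr_hi:3 @ bit 5 → (0x56>>5)&0x7 = 0x2  ←
addr_hi signed 3b, MSB=0: value = 2

2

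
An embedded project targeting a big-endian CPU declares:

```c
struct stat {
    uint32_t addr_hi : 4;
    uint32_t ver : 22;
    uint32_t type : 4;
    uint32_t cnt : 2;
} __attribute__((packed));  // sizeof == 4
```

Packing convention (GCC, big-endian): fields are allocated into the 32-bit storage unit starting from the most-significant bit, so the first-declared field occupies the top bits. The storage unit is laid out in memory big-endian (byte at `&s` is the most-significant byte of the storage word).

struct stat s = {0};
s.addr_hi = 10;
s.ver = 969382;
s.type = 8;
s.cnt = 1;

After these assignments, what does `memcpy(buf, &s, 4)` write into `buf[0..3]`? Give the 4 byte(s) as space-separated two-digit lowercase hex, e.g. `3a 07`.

a3 b2 a9 a1

addr_hi (4b) val=10 bits=0xa at bit 28: 0xa0000000
ver (22b) val=969382 bits=0xecaa6 at bit 6: 0xa3b2a980
type (4b) val=8 bits=0x8 at bit 2: 0xa3b2a9a0
cnt (2b) val=1 bits=0x1 at bit 0: 0xa3b2a9a1
word = 0xa3b2a9a1 → big-endian bytes:
  [0]=0xa3  [1]=0xb2  [2]=0xa9  [3]=0xa1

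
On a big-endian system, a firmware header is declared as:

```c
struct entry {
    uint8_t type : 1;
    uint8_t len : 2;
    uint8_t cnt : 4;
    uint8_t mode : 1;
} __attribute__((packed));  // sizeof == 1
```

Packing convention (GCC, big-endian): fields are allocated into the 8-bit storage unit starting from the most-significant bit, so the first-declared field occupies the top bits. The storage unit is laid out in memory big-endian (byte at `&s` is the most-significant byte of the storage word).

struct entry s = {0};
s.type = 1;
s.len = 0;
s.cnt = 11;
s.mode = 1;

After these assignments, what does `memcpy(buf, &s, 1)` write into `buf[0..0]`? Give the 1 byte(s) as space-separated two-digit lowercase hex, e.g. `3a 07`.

97

type:1 = 1 → 0x1 << 7 → word 0x80
len:2 = 0 → 0x0 << 5 → word 0x80
cnt:4 = 11 → 0xb << 1 → word 0x96
mode:1 = 1 → 0x1 << 0 → word 0x97
word = 0x97 → big-endian bytes:
  [0]=0x97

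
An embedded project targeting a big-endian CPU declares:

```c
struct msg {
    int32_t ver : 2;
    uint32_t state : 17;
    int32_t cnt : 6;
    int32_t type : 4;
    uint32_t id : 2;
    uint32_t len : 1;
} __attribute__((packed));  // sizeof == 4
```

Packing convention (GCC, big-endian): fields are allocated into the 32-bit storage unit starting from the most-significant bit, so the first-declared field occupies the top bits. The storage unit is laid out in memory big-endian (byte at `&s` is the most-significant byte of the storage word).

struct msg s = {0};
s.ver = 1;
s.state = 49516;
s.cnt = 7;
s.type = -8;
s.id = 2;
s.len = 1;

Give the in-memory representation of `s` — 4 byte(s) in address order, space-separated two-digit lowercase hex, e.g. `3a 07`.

58 2d 83 c5

ver:2 = 1 → 0x1 << 30 → word 0x40000000
state:17 = 49516 → 0xc16c << 13 → word 0x582d8000
cnt:6 = 7 → 0x7 << 7 → word 0x582d8380
type:4 = -8 → 0x8 << 3 → word 0x582d83c0
id:2 = 2 → 0x2 << 1 → word 0x582d83c4
len:1 = 1 → 0x1 << 0 → word 0x582d83c5
word = 0x582d83c5 → big-endian bytes:
  [0]=0x58  [1]=0x2d  [2]=0x83  [3]=0xc5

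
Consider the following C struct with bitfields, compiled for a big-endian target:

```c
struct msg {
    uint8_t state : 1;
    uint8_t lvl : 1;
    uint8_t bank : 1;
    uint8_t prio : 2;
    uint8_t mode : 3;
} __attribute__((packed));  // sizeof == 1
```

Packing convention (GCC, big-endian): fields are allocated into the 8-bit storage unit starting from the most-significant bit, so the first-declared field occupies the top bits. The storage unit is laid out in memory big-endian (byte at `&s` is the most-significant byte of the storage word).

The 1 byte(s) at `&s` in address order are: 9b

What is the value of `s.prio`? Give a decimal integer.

[0]=0x9b (big-endian) → word 0x9b
state [7+:1] = (word>>7) & 0x1 = 1
lvl [6+:1] = (word>>6) & 0x1 = 0
bank [5+:1] = (word>>5) & 0x1 = 0
prio [3+:2] = (word>>3) & 0x3 = 3  ←
mode [0+:3] = (word>>0) & 0x7 = 3

3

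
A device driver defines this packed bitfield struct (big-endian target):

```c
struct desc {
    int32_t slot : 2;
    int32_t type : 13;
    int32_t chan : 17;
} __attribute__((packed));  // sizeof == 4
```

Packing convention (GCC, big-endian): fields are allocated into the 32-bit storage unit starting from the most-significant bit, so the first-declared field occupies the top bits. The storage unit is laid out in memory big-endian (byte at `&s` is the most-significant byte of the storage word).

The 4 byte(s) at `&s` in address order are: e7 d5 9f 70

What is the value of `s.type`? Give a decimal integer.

-3094

[0]=0xe7 [1]=0xd5 [2]=0x9f [3]=0x70 (big-endian) → word 0xe7d59f70
slot [30+:2] = (word>>30) & 0x3 = 3
type [17+:13] = (word>>17) & 0x1fff = 5098  ←
chan [0+:17] = (word>>0) & 0x1ffff = 106352
type signed 13b, MSB=1: 5098 - 8192 = -3094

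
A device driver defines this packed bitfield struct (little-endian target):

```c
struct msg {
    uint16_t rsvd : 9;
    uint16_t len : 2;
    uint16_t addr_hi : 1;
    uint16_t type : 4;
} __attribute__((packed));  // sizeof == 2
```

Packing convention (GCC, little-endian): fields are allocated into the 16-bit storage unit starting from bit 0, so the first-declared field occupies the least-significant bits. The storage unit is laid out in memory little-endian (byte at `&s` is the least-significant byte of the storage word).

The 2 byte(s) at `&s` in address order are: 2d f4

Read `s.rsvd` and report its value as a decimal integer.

45

[0]=0x2d [1]=0xf4 (little-endian) → word 0xf42d
rsvd:9 @ bit 0 → (0xf42d>>0)&0x1ff = 0x2d  ←
len:2 @ bit 9 → (0xf42d>>9)&0x3 = 0x2
addr_hi:1 @ bit 11 → (0xf42d>>11)&0x1 = 0x0
type:4 @ bit 12 → (0xf42d>>12)&0xf = 0xf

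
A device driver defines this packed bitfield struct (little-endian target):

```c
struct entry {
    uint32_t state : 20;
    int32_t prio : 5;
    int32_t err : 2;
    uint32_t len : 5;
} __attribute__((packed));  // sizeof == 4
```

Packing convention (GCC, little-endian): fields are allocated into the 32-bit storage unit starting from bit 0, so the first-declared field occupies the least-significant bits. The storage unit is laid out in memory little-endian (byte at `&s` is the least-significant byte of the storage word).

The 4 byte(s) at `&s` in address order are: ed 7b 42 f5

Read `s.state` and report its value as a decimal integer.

[0]=0xed [1]=0x7b [2]=0x42 [3]=0xf5 (little-endian) → word 0xf5427bed
state:20 @ bit 0 → (0xf5427bed>>0)&0xfffff = 0x27bed  ←
prio:5 @ bit 20 → (0xf5427bed>>20)&0x1f = 0x14
err:2 @ bit 25 → (0xf5427bed>>25)&0x3 = 0x2
len:5 @ bit 27 → (0xf5427bed>>27)&0x1f = 0x1e

162797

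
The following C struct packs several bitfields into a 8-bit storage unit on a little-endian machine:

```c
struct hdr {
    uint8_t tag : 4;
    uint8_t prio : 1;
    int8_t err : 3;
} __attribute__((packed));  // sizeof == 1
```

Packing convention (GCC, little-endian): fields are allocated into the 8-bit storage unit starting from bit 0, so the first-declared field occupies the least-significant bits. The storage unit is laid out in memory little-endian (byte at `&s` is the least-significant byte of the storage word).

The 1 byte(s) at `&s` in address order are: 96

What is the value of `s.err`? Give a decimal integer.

-4

[0]=0x96 (little-endian) → word 0x96
tag:4 @ bit 0 → (0x96>>0)&0xf = 0x6
prio:1 @ bit 4 → (0x96>>4)&0x1 = 0x1
err:3 @ bit 5 → (0x96>>5)&0x7 = 0x4  ←
err signed 3b, MSB=1: 4 - 8 = -4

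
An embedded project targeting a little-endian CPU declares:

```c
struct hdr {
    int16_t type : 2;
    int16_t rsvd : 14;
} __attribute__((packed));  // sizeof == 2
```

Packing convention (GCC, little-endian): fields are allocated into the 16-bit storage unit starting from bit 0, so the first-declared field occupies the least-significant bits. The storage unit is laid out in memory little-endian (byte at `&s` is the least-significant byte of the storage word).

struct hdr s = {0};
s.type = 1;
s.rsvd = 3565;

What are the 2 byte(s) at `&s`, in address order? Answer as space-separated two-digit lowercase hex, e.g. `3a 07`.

b5 37

[0+:2] type=1 & 0x3 = 0x1; word=0x0001
[2+:14] rsvd=3565 & 0x3fff = 0xded; word=0x37b5
word = 0x37b5 → little-endian bytes:
  [0]=0xb5  [1]=0x37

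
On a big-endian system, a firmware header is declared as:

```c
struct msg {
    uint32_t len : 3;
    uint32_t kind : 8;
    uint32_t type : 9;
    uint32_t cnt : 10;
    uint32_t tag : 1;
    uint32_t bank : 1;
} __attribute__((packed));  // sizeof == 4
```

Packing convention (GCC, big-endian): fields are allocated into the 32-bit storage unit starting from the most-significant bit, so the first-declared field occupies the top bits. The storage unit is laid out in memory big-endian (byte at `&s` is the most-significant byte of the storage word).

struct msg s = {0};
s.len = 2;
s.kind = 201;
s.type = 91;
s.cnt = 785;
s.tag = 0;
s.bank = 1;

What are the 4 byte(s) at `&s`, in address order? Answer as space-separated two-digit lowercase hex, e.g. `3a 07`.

len (3b) val=2 bits=0x2 at bit 29: 0x40000000
kind (8b) val=201 bits=0xc9 at bit 21: 0x59200000
type (9b) val=91 bits=0x5b at bit 12: 0x5925b000
cnt (10b) val=785 bits=0x311 at bit 2: 0x5925bc44
tag (1b) val=0 bits=0x0 at bit 1: 0x5925bc44
bank (1b) val=1 bits=0x1 at bit 0: 0x5925bc45
word = 0x5925bc45 → big-endian bytes:
  [0]=0x59  [1]=0x25  [2]=0xbc  [3]=0x45

59 25 bc 45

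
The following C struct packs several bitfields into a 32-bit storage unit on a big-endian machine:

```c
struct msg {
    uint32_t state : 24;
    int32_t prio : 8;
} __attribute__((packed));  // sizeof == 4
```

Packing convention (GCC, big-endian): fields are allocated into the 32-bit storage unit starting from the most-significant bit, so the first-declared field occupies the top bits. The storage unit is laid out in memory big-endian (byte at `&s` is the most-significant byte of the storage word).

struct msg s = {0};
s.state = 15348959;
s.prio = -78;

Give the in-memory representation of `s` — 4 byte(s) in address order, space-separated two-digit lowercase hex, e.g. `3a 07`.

state (24b) val=15348959 bits=0xea34df at bit 8: 0xea34df00
prio (8b) val=-78 bits=0xb2 at bit 0: 0xea34dfb2
word = 0xea34dfb2 → big-endian bytes:
  [0]=0xea  [1]=0x34  [2]=0xdf  [3]=0xb2

ea 34 df b2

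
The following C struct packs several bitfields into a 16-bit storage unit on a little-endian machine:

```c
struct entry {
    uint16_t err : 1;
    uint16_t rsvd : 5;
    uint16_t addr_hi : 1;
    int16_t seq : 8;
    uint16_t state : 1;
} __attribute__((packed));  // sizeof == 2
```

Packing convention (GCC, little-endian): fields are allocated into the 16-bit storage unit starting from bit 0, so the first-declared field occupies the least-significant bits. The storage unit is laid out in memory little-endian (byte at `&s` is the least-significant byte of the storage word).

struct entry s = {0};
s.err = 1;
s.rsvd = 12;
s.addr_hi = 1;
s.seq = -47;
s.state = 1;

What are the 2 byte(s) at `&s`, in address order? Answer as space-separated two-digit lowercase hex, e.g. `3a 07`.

err:1 = 1 → 0x1 << 0 → word 0x0001
rsvd:5 = 12 → 0xc << 1 → word 0x0019
addr_hi:1 = 1 → 0x1 << 6 → word 0x0059
seq:8 = -47 → 0xd1 << 7 → word 0x68d9
state:1 = 1 → 0x1 << 15 → word 0xe8d9
word = 0xe8d9 → little-endian bytes:
  [0]=0xd9  [1]=0xe8

d9 e8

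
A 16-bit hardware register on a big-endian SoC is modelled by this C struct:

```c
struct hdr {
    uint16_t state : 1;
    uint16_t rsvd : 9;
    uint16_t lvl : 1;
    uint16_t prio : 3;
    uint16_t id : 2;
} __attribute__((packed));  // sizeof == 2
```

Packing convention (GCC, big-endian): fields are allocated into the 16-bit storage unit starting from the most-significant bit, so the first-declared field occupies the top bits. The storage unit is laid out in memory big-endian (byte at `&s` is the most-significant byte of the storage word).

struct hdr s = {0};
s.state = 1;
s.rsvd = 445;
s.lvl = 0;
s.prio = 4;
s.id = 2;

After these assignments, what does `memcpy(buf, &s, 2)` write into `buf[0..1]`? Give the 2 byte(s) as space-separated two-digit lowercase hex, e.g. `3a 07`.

ef 52

state (1b) val=1 bits=0x1 at bit 15: 0x8000
rsvd (9b) val=445 bits=0x1bd at bit 6: 0xef40
lvl (1b) val=0 bits=0x0 at bit 5: 0xef40
prio (3b) val=4 bits=0x4 at bit 2: 0xef50
id (2b) val=2 bits=0x2 at bit 0: 0xef52
word = 0xef52 → big-endian bytes:
  [0]=0xef  [1]=0x52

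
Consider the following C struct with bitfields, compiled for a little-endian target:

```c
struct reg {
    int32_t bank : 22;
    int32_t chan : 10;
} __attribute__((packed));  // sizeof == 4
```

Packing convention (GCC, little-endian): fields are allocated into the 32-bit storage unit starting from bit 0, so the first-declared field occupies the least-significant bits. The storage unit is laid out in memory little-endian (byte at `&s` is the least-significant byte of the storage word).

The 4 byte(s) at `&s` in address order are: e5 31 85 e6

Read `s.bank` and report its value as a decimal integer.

340453

[0]=0xe5 [1]=0x31 [2]=0x85 [3]=0xe6 (little-endian) → word 0xe68531e5
bank:22 @ bit 0 → (0xe68531e5>>0)&0x3fffff = 0x531e5  ←
chan:10 @ bit 22 → (0xe68531e5>>22)&0x3ff = 0x39a
bank signed 22b, MSB=0: value = 340453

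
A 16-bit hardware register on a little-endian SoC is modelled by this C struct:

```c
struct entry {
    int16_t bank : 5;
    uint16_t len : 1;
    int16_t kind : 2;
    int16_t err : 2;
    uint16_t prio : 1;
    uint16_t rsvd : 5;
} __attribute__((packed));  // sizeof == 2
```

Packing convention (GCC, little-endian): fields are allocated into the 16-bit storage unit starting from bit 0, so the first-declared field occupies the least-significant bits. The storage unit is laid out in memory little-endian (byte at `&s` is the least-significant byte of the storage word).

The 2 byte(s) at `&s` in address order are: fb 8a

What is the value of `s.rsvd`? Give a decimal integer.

[0]=0xfb [1]=0x8a (little-endian) → word 0x8afb
bank [0+:5] = (word>>0) & 0x1f = 27
len [5+:1] = (word>>5) & 0x1 = 1
kind [6+:2] = (word>>6) & 0x3 = 3
err [8+:2] = (word>>8) & 0x3 = 2
prio [10+:1] = (word>>10) & 0x1 = 0
rsvd [11+:5] = (word>>11) & 0x1f = 17  ←

17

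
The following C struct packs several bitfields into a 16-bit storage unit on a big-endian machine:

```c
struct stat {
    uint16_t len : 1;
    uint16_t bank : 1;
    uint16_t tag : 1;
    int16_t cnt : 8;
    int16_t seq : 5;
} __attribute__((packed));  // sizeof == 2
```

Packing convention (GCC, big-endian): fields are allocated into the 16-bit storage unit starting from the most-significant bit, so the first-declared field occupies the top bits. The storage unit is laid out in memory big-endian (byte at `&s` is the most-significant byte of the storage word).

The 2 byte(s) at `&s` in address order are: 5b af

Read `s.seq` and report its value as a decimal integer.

15

[0]=0x5b [1]=0xaf (big-endian) → word 0x5baf
len [15+:1] = (word>>15) & 0x1 = 0
bank [14+:1] = (word>>14) & 0x1 = 1
tag [13+:1] = (word>>13) & 0x1 = 0
cnt [5+:8] = (word>>5) & 0xff = 221
seq [0+:5] = (word>>0) & 0x1f = 15  ←
seq signed 5b, MSB=0: value = 15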